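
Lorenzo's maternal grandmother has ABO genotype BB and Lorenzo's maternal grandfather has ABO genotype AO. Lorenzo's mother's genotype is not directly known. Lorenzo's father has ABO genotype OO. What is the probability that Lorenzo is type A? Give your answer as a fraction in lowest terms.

Lorenzo's mother's ABO genotype from BB × AO: 1/2 AB, 1/2 BO.
Crossing each possibility with the father OO and summing P(type A): 1/2·1/2 + 1/2·0 = 1/4.

1/4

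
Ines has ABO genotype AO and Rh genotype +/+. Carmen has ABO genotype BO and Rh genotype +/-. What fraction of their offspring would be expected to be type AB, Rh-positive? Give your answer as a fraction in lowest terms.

1/4

ABO cross AO × BO → offspring phenotypes: 1/4 O, 1/4 A, 1/4 B, 1/4 AB.
Rh cross +/+ × +/- → 1 Rh+.
Independent loci: P(type AB, Rh-positive) = 1/4 × 1 = 1/4.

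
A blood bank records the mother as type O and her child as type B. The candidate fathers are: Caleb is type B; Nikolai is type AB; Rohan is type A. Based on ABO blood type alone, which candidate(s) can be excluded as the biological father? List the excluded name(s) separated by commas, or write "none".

Rohan

A candidate is excluded only if no genotype consistent with his phenotype could produce a type B child with a type O mother.
Rohan (type A): no genotype consistent with that phenotype can produce a type-B child with a type-O mother.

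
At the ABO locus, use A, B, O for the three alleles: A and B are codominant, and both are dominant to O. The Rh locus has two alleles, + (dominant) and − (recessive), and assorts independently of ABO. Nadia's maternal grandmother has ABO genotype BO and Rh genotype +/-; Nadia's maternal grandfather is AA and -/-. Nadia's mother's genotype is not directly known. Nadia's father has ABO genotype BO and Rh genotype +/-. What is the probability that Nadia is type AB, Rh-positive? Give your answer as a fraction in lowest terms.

Nadia's mother's ABO genotype from BO × AA: 1/2 AB, 1/2 AO.
Crossing each possibility with the father BO and summing P(type AB): 1/2·1/4 + 1/2·1/4 = 1/4.
Similarly for Rh via the mother's Rh distribution: P(Rh+) = 5/8.
Independent loci: 1/4 × 5/8 = 5/32.

5/32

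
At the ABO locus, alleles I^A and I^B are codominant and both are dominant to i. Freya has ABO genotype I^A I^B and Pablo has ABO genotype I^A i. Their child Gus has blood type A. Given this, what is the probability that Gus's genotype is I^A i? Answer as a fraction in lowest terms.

1/2

Cross I^A I^B × I^A i → 1/4 I^A I^A, 1/4 I^A I^B, 1/4 I^A i, 1/4 I^B i.
Type-A genotypes among offspring: I^A I^A (1/4), I^A i (1/4); total 1/2.
P(I^A i | type A) = (1/4) / (1/2) = 1/2.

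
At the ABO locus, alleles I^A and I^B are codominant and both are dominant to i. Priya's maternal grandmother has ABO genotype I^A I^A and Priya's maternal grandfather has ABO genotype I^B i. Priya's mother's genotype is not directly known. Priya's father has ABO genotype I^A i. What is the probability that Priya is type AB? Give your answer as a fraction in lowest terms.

Priya's mother's ABO genotype from I^A I^A × I^B i: 1/2 I^A I^B, 1/2 I^A i.
Crossing each possibility with the father I^A i and summing P(type AB): 1/2·1/4 + 1/2·0 = 1/8.

1/8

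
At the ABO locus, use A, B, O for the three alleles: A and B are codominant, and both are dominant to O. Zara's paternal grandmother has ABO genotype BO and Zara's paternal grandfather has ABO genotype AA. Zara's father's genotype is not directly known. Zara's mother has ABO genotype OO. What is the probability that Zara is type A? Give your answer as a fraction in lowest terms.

1/2

Zara's father's ABO genotype from BO × AA: 1/2 AB, 1/2 AO.
Crossing each possibility with the mother OO and summing P(type A): 1/2·1/2 + 1/2·1/2 = 1/2.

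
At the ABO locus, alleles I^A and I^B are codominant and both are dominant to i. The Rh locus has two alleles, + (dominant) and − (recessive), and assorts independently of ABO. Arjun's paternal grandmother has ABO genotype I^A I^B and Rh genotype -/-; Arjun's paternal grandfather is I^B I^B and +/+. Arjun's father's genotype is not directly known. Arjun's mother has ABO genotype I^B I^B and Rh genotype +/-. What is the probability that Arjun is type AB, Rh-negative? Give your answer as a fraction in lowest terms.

Arjun's father's ABO genotype from I^A I^B × I^B I^B: 1/2 I^A I^B, 1/2 I^B I^B.
Crossing each possibility with the mother I^B I^B and summing P(type AB): 1/2·1/2 + 1/2·0 = 1/4.
Similarly for Rh via the father's Rh distribution: P(Rh-) = 1/4.
Independent loci: 1/4 × 1/4 = 1/16.

1/16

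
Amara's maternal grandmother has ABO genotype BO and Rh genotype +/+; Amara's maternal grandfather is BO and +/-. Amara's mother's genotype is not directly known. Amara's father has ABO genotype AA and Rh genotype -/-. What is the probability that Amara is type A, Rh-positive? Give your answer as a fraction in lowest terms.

Amara's mother's ABO genotype from BO × BO: 1/4 BB, 1/2 BO, 1/4 OO.
Crossing each possibility with the father AA and summing P(type A): 1/4·0 + 1/2·1/2 + 1/4·1 = 1/2.
Similarly for Rh via the mother's Rh distribution: P(Rh+) = 3/4.
Independent loci: 1/2 × 3/4 = 3/8.

3/8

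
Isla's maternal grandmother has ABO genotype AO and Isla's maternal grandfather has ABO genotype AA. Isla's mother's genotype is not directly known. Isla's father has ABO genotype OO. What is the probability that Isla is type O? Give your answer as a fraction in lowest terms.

1/4

Isla's mother's ABO genotype from AO × AA: 1/2 AA, 1/2 AO.
Crossing each possibility with the father OO and summing P(type O): 1/2·0 + 1/2·1/2 = 1/4.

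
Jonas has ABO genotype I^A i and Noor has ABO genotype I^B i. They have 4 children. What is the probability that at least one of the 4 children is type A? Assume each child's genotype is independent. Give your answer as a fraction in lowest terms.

175/256

ABO cross I^A i × I^B i → 1/4 O, 1/4 A, 1/4 B, 1/4 AB.
So P(type A) = 1/4 per child.
P(none) = (3/4)^4 = 81/256; P(at least one) = 1 − 81/256 = 175/256.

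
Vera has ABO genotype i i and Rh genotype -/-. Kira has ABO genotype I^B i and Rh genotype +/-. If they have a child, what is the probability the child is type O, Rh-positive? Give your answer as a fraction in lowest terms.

1/4

ABO cross i i × I^B i → offspring phenotypes: 1/2 O, 1/2 B.
Rh cross -/- × +/- → 1/2 Rh+, 1/2 Rh-.
Independent loci: P(type O, Rh-positive) = 1/2 × 1/2 = 1/4.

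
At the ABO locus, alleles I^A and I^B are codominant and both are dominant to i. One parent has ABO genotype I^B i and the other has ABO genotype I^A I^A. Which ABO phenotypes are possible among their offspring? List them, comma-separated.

Gametes from I^B i × I^A I^A give offspring ABO genotypes I^A I^B, I^A i, i.e. phenotypes A, AB.

A, AB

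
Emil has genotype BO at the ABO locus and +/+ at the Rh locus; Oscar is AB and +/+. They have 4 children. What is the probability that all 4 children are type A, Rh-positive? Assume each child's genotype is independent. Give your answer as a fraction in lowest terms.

1/256

ABO cross BO × AB → 1/4 A, 1/2 B, 1/4 AB.
Rh cross +/+ × +/+ → 1 Rh+; so P(type A, Rh-positive) = 1/4 × 1 = 1/4 per child.
All 4 independent: (1/4)^4 = 1/256.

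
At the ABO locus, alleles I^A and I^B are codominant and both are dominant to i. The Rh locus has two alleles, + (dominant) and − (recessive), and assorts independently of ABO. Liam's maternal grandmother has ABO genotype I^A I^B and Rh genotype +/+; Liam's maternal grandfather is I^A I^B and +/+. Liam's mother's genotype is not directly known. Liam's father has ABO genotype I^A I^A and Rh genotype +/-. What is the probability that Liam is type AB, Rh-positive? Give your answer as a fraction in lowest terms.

1/2

Liam's mother's ABO genotype from I^A I^B × I^A I^B: 1/4 I^A I^A, 1/2 I^A I^B, 1/4 I^B I^B.
Crossing each possibility with the father I^A I^A and summing P(type AB): 1/4·0 + 1/2·1/2 + 1/4·1 = 1/2.
Similarly for Rh via the mother's Rh distribution: P(Rh+) = 1.
Independent loci: 1/2 × 1 = 1/2.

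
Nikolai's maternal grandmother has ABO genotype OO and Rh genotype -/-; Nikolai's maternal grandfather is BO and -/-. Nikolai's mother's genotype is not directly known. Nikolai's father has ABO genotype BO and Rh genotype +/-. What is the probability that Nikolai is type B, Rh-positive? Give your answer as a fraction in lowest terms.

Nikolai's mother's ABO genotype from OO × BO: 1/2 BO, 1/2 OO.
Crossing each possibility with the father BO and summing P(type B): 1/2·3/4 + 1/2·1/2 = 5/8.
Similarly for Rh via the mother's Rh distribution: P(Rh+) = 1/2.
Independent loci: 5/8 × 1/2 = 5/16.

5/16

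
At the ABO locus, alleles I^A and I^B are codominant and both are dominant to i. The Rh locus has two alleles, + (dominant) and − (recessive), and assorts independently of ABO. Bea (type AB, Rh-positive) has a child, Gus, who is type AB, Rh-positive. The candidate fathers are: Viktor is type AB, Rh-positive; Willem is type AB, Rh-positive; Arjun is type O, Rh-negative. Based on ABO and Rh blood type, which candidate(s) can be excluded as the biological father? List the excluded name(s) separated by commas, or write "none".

Arjun

A candidate is excluded only if no genotype consistent with his phenotype could produce a type AB, Rh-positive child with a type AB, Rh-positive mother.
Arjun (type O, Rh-): no genotype consistent with that phenotype can produce a type-AB Rh+ child with a type-AB mother.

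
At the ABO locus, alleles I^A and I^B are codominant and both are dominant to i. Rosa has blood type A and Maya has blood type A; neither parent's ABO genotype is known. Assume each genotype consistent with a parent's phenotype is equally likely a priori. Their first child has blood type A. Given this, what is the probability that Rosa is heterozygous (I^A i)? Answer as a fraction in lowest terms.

Possible genotypes: Rosa ∈ {I^A I^A, I^A i}; Maya ∈ {I^A I^A, I^A i}.
Weight each parental genotype pair by prior × P(type-A child):
  I^A I^A × I^A I^A: posterior weight 4/15.
  I^A I^A × I^A i: posterior weight 4/15.
  I^A i × I^A I^A: posterior weight 4/15.
  I^A i × I^A i: posterior weight 1/5.
Sum the posterior weight over pairs where Rosa is I^A i: 7/15.

7/15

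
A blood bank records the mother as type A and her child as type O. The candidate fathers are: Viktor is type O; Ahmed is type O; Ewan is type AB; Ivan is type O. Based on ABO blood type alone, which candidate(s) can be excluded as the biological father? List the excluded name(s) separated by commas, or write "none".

Ewan

A candidate is excluded only if no genotype consistent with his phenotype could produce a type O child with a type A mother.
Ewan (type AB): no genotype consistent with that phenotype can produce a type-O child with a type-A mother.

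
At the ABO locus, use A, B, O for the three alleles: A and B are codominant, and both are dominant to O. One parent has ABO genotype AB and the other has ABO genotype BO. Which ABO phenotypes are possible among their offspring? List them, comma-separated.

A, B, AB

Gametes from AB × BO give offspring ABO genotypes AB, AO, BB, BO, i.e. phenotypes A, B, AB.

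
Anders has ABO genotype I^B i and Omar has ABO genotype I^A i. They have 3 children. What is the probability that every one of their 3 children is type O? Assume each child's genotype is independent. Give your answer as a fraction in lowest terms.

1/64

ABO cross I^B i × I^A i → 1/4 O, 1/4 A, 1/4 B, 1/4 AB.
So P(type O) = 1/4 per child.
All 3 independent: (1/4)^3 = 1/64.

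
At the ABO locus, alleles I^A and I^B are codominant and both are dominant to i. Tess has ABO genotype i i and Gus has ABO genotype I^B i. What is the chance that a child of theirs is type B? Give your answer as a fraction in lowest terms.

1/2

ABO cross i i × I^B i → offspring phenotypes: 1/2 O, 1/2 B.
So P(type B) = 1/2.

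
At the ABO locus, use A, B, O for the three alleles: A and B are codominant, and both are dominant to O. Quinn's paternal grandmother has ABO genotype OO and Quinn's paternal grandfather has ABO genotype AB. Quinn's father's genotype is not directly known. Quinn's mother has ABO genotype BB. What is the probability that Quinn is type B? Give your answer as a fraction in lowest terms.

Quinn's father's ABO genotype from OO × AB: 1/2 AO, 1/2 BO.
Crossing each possibility with the mother BB and summing P(type B): 1/2·1/2 + 1/2·1 = 3/4.

3/4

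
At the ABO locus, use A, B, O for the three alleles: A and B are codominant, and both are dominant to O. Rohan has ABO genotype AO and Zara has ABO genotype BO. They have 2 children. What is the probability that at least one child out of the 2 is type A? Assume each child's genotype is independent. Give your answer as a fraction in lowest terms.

ABO cross AO × BO → 1/4 O, 1/4 A, 1/4 B, 1/4 AB.
So P(type A) = 1/4 per child.
P(none) = (3/4)^2 = 9/16; P(at least one) = 1 − 9/16 = 7/16.

7/16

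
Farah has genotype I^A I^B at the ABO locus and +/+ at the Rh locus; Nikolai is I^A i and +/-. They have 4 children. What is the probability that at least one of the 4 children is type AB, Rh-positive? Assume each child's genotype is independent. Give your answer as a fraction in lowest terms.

175/256

ABO cross I^A I^B × I^A i → 1/2 A, 1/4 B, 1/4 AB.
Rh cross +/+ × +/- → 1 Rh+; so P(type AB, Rh-positive) = 1/4 × 1 = 1/4 per child.
P(none) = (3/4)^4 = 81/256; P(at least one) = 1 − 81/256 = 175/256.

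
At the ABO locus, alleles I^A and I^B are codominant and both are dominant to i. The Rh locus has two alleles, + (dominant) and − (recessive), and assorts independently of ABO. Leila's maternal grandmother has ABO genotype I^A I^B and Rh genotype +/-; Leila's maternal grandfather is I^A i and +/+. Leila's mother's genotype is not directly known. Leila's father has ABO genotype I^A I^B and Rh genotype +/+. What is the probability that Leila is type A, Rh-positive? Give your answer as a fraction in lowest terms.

Leila's mother's ABO genotype from I^A I^B × I^A i: 1/4 I^A I^A, 1/4 I^A I^B, 1/4 I^A i, 1/4 I^B i.
Crossing each possibility with the father I^A I^B and summing P(type A): 1/4·1/2 + 1/4·1/4 + 1/4·1/2 + 1/4·1/4 = 3/8.
Similarly for Rh via the mother's Rh distribution: P(Rh+) = 1.
Independent loci: 3/8 × 1 = 3/8.

3/8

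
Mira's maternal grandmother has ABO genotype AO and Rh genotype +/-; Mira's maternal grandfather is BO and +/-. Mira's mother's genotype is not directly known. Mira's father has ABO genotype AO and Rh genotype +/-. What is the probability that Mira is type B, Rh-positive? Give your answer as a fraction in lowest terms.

3/32

Mira's mother's ABO genotype from AO × BO: 1/4 AB, 1/4 AO, 1/4 BO, 1/4 OO.
Crossing each possibility with the father AO and summing P(type B): 1/4·1/4 + 1/4·0 + 1/4·1/4 + 1/4·0 = 1/8.
Similarly for Rh via the mother's Rh distribution: P(Rh+) = 3/4.
Independent loci: 1/8 × 3/4 = 3/32.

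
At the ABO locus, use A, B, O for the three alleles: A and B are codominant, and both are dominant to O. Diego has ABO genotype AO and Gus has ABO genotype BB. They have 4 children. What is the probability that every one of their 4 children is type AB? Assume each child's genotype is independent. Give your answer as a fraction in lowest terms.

1/16

ABO cross AO × BB → 1/2 B, 1/2 AB.
So P(type AB) = 1/2 per child.
All 4 independent: (1/2)^4 = 1/16.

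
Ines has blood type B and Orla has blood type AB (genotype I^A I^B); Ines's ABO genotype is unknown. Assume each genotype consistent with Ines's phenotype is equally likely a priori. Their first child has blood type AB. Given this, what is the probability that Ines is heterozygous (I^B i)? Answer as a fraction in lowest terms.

Possible genotypes: Ines ∈ {I^B I^B, I^B i}; Orla ∈ {I^A I^B}.
Weight each parental genotype pair by prior × P(type-AB child):
  I^B I^B × I^A I^B: posterior weight 2/3.
  I^B i × I^A I^B: posterior weight 1/3.
Sum the posterior weight over pairs where Ines is I^B i: 1/3.

1/3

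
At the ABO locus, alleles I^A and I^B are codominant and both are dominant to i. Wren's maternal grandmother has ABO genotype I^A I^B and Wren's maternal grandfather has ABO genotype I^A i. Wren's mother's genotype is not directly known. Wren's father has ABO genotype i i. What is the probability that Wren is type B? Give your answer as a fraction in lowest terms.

1/4

Wren's mother's ABO genotype from I^A I^B × I^A i: 1/4 I^A I^A, 1/4 I^A I^B, 1/4 I^A i, 1/4 I^B i.
Crossing each possibility with the father i i and summing P(type B): 1/4·0 + 1/4·1/2 + 1/4·0 + 1/4·1/2 = 1/4.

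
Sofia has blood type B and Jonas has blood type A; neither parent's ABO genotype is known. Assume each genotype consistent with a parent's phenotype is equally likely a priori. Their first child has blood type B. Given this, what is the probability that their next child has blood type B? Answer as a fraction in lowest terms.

5/12

Possible genotypes: Sofia ∈ {BB, BO}; Jonas ∈ {AA, AO}.
Weight each parental genotype pair by prior × P(type-B child):
  BB × AO: posterior weight 2/3; P(next child type B) = 1/2.
  BO × AO: posterior weight 1/3; P(next child type B) = 1/4.
Weighted sum = 5/12.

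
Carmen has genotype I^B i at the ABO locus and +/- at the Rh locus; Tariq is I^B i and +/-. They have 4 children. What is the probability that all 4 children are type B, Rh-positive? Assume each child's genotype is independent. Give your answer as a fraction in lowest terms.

6561/65536

ABO cross I^B i × I^B i → 1/4 O, 3/4 B.
Rh cross +/- × +/- → 3/4 Rh+, 1/4 Rh-; so P(type B, Rh-positive) = 3/4 × 3/4 = 9/16 per child.
All 4 independent: (9/16)^4 = 6561/65536.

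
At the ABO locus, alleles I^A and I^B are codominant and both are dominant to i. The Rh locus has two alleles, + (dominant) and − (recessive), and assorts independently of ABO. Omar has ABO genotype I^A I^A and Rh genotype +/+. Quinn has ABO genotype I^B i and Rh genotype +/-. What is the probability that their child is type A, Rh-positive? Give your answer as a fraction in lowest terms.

1/2

ABO cross I^A I^A × I^B i → offspring phenotypes: 1/2 A, 1/2 AB.
Rh cross +/+ × +/- → 1 Rh+.
Independent loci: P(type A, Rh-positive) = 1/2 × 1 = 1/2.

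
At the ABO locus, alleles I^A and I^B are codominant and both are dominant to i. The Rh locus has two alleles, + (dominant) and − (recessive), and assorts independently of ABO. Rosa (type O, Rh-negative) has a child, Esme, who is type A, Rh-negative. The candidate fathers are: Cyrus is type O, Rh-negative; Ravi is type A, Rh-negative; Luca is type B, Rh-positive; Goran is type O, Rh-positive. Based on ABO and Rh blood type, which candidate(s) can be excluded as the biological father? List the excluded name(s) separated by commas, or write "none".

Cyrus, Luca, Goran

A candidate is excluded only if no genotype consistent with his phenotype could produce a type A, Rh-negative child with a type O, Rh-negative mother.
Cyrus (type O, Rh-): no genotype consistent with that phenotype can produce a type-A Rh- child with a type-O mother.
Luca (type B, Rh+): no genotype consistent with that phenotype can produce a type-A Rh- child with a type-O mother.
Goran (type O, Rh+): no genotype consistent with that phenotype can produce a type-A Rh- child with a type-O mother.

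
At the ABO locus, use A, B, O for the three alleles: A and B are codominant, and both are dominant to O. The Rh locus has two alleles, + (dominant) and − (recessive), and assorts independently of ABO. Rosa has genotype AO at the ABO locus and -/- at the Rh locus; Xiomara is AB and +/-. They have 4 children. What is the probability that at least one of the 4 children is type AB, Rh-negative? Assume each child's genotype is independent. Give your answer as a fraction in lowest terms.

ABO cross AO × AB → 1/2 A, 1/4 B, 1/4 AB.
Rh cross -/- × +/- → 1/2 Rh+, 1/2 Rh-; so P(type AB, Rh-negative) = 1/4 × 1/2 = 1/8 per child.
P(none) = (7/8)^4 = 2401/4096; P(at least one) = 1 − 2401/4096 = 1695/4096.

1695/4096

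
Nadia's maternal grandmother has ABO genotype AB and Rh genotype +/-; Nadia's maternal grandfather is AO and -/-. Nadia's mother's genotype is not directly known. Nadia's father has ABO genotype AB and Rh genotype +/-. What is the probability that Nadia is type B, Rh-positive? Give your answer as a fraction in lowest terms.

Nadia's mother's ABO genotype from AB × AO: 1/4 AA, 1/4 AB, 1/4 AO, 1/4 BO.
Crossing each possibility with the father AB and summing P(type B): 1/4·0 + 1/4·1/4 + 1/4·1/4 + 1/4·1/2 = 1/4.
Similarly for Rh via the mother's Rh distribution: P(Rh+) = 5/8.
Independent loci: 1/4 × 5/8 = 5/32.

5/32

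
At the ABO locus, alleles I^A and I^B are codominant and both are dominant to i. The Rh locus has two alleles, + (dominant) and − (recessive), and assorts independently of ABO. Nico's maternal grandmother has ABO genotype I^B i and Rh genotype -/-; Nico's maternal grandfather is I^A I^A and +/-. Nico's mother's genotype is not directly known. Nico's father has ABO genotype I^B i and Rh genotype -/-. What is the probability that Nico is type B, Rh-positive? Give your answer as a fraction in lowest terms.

Nico's mother's ABO genotype from I^B i × I^A I^A: 1/2 I^A I^B, 1/2 I^A i.
Crossing each possibility with the father I^B i and summing P(type B): 1/2·1/2 + 1/2·1/4 = 3/8.
Similarly for Rh via the mother's Rh distribution: P(Rh+) = 1/4.
Independent loci: 3/8 × 1/4 = 3/32.

3/32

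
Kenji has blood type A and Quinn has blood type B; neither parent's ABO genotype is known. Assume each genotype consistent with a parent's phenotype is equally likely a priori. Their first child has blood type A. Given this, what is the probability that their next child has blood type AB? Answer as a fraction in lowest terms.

Possible genotypes: Kenji ∈ {AA, AO}; Quinn ∈ {BB, BO}.
Weight each parental genotype pair by prior × P(type-A child):
  AA × BO: posterior weight 2/3; P(next child type AB) = 1/2.
  AO × BO: posterior weight 1/3; P(next child type AB) = 1/4.
Weighted sum = 5/12.

5/12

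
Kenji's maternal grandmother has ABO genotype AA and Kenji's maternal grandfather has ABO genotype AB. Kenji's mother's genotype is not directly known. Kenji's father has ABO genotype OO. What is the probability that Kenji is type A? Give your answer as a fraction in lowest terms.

Kenji's mother's ABO genotype from AA × AB: 1/2 AA, 1/2 AB.
Crossing each possibility with the father OO and summing P(type A): 1/2·1 + 1/2·1/2 = 3/4.

3/4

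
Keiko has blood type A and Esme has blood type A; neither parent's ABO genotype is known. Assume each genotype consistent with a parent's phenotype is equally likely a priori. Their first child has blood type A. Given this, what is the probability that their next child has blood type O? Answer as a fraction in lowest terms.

1/20

Possible genotypes: Keiko ∈ {I^A I^A, I^A i}; Esme ∈ {I^A I^A, I^A i}.
Weight each parental genotype pair by prior × P(type-A child):
  I^A I^A × I^A I^A: posterior weight 4/15; P(next child type O) = 0.
  I^A I^A × I^A i: posterior weight 4/15; P(next child type O) = 0.
  I^A i × I^A I^A: posterior weight 4/15; P(next child type O) = 0.
  I^A i × I^A i: posterior weight 1/5; P(next child type O) = 1/4.
Weighted sum = 1/20.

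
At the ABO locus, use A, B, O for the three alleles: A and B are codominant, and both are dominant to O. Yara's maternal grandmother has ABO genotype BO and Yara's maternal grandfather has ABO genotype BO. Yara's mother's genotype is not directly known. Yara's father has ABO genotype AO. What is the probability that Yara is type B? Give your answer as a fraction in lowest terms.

Yara's mother's ABO genotype from BO × BO: 1/4 BB, 1/2 BO, 1/4 OO.
Crossing each possibility with the father AO and summing P(type B): 1/4·1/2 + 1/2·1/4 + 1/4·0 = 1/4.

1/4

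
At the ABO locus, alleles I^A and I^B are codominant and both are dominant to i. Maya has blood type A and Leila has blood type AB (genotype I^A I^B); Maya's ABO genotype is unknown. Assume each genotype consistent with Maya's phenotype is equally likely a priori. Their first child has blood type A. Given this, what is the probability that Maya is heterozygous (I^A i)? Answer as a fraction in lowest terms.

Possible genotypes: Maya ∈ {I^A I^A, I^A i}; Leila ∈ {I^A I^B}.
Weight each parental genotype pair by prior × P(type-A child):
  I^A I^A × I^A I^B: posterior weight 1/2.
  I^A i × I^A I^B: posterior weight 1/2.
Sum the posterior weight over pairs where Maya is I^A i: 1/2.

1/2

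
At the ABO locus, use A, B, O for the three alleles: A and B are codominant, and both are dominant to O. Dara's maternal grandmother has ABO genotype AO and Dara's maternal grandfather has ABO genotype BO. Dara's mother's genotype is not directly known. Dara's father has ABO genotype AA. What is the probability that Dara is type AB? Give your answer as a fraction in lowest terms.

1/4

Dara's mother's ABO genotype from AO × BO: 1/4 AB, 1/4 AO, 1/4 BO, 1/4 OO.
Crossing each possibility with the father AA and summing P(type AB): 1/4·1/2 + 1/4·0 + 1/4·1/2 + 1/4·0 = 1/4.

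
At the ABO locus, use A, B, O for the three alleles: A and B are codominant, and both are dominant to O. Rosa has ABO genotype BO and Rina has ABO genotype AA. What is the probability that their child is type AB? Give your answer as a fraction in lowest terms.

ABO cross BO × AA → offspring phenotypes: 1/2 A, 1/2 AB.
So P(type AB) = 1/2.

1/2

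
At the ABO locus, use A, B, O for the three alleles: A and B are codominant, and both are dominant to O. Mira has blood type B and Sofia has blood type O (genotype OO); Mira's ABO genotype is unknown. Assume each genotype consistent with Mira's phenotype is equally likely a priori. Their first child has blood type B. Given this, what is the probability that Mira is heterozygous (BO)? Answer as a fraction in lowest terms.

1/3

Possible genotypes: Mira ∈ {BB, BO}; Sofia ∈ {OO}.
Weight each parental genotype pair by prior × P(type-B child):
  BB × OO: posterior weight 2/3.
  BO × OO: posterior weight 1/3.
Sum the posterior weight over pairs where Mira is BO: 1/3.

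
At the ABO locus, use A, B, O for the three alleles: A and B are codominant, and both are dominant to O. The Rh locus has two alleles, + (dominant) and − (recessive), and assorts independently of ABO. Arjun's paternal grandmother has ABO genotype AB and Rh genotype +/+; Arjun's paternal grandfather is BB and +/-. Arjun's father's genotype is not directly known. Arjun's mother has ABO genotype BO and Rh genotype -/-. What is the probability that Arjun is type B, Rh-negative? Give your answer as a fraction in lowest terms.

3/16

Arjun's father's ABO genotype from AB × BB: 1/2 AB, 1/2 BB.
Crossing each possibility with the mother BO and summing P(type B): 1/2·1/2 + 1/2·1 = 3/4.
Similarly for Rh via the father's Rh distribution: P(Rh-) = 1/4.
Independent loci: 3/4 × 1/4 = 3/16.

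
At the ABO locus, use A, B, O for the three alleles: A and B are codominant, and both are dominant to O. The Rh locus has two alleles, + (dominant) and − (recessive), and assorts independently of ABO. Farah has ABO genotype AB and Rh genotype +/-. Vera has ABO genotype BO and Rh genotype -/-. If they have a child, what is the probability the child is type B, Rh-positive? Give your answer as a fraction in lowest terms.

ABO cross AB × BO → offspring phenotypes: 1/4 A, 1/2 B, 1/4 AB.
Rh cross +/- × -/- → 1/2 Rh+, 1/2 Rh-.
Independent loci: P(type B, Rh-positive) = 1/2 × 1/2 = 1/4.

1/4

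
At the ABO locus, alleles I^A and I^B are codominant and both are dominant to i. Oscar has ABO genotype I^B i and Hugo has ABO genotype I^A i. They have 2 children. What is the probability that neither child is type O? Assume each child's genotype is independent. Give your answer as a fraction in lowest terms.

ABO cross I^B i × I^A i → 1/4 O, 1/4 A, 1/4 B, 1/4 AB.
So P(type O) = 1/4 per child.
P(not type O) = 3/4 for one child; (3/4)^2 = 9/16.

9/16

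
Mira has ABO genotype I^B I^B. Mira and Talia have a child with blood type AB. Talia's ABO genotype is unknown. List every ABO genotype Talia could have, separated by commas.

For each candidate genotype of Talia, check whether crossing it with I^B I^B can produce every observed child phenotype.
  I^A I^A → possible child types {AB} ✓
  I^A I^B → possible child types {B, AB} ✓
  I^A i → possible child types {B, AB} ✓
  I^B I^B → possible child types {B} ✗
  I^B i → possible child types {B} ✗
  i i → possible child types {B} ✗

I^A I^A, I^A I^B, I^A i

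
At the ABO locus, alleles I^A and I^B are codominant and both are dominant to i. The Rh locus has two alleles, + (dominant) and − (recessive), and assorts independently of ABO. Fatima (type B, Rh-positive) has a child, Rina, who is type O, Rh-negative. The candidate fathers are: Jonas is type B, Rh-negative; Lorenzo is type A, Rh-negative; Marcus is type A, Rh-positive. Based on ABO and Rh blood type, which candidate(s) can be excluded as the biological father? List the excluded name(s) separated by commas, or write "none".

none

A candidate is excluded only if no genotype consistent with his phenotype could produce a type O, Rh-negative child with a type B, Rh-positive mother.
Every candidate has at least one consistent genotype combination, so none can be excluded.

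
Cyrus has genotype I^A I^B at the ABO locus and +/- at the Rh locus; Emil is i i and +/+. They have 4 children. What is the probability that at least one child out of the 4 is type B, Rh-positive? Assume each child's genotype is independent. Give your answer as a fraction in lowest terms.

ABO cross I^A I^B × i i → 1/2 A, 1/2 B.
Rh cross +/- × +/+ → 1 Rh+; so P(type B, Rh-positive) = 1/2 × 1 = 1/2 per child.
P(none) = (1/2)^4 = 1/16; P(at least one) = 1 − 1/16 = 15/16.

15/16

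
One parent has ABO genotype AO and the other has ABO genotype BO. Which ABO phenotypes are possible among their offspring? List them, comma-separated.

O, A, B, AB

Gametes from AO × BO give offspring ABO genotypes AB, AO, BO, OO, i.e. phenotypes O, A, B, AB.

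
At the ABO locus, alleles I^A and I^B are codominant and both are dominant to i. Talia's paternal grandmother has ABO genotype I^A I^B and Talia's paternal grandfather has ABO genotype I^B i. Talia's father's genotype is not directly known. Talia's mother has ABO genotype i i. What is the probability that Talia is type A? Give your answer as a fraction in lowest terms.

Talia's father's ABO genotype from I^A I^B × I^B i: 1/4 I^A I^B, 1/4 I^A i, 1/4 I^B I^B, 1/4 I^B i.
Crossing each possibility with the mother i i and summing P(type A): 1/4·1/2 + 1/4·1/2 + 1/4·0 + 1/4·0 = 1/4.

1/4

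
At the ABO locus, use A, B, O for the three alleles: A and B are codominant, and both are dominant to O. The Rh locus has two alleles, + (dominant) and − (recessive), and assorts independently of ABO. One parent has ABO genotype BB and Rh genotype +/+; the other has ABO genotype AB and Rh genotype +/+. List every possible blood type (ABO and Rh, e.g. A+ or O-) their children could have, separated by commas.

B+, AB+

Gametes from BB × AB give offspring ABO genotypes AB, BB, i.e. phenotypes B, AB.
Rh cross +/+ × +/+ → phenotypes Rh+.
Combining independently: B+, AB+.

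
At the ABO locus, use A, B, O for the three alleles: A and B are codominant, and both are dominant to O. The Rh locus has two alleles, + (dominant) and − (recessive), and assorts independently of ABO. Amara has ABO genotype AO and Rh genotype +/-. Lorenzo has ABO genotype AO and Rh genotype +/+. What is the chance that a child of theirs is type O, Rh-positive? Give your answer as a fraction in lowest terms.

ABO cross AO × AO → offspring phenotypes: 1/4 O, 3/4 A.
Rh cross +/- × +/+ → 1 Rh+.
Independent loci: P(type O, Rh-positive) = 1/4 × 1 = 1/4.

1/4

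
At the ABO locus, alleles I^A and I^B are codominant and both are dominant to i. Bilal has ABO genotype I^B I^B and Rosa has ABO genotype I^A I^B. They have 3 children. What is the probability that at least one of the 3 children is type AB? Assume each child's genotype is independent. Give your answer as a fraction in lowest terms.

ABO cross I^B I^B × I^A I^B → 1/2 B, 1/2 AB.
So P(type AB) = 1/2 per child.
P(none) = (1/2)^3 = 1/8; P(at least one) = 1 − 1/8 = 7/8.

7/8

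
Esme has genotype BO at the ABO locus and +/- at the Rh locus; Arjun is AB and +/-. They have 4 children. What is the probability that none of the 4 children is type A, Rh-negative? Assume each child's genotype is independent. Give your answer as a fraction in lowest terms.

50625/65536

ABO cross BO × AB → 1/4 A, 1/2 B, 1/4 AB.
Rh cross +/- × +/- → 3/4 Rh+, 1/4 Rh-; so P(type A, Rh-negative) = 1/4 × 1/4 = 1/16 per child.
P(not type A, Rh-negative) = 15/16 for one child; (15/16)^4 = 50625/65536.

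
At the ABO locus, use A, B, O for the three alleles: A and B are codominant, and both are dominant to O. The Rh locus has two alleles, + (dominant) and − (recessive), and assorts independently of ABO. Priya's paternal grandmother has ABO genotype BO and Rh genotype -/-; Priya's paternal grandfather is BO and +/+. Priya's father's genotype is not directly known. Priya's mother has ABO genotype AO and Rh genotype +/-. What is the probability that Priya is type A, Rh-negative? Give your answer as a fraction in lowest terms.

1/16

Priya's father's ABO genotype from BO × BO: 1/4 BB, 1/2 BO, 1/4 OO.
Crossing each possibility with the mother AO and summing P(type A): 1/4·0 + 1/2·1/4 + 1/4·1/2 = 1/4.
Similarly for Rh via the father's Rh distribution: P(Rh-) = 1/4.
Independent loci: 1/4 × 1/4 = 1/16.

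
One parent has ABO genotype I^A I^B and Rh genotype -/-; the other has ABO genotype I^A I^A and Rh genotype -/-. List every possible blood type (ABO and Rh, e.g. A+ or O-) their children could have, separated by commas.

A-, AB-

Gametes from I^A I^B × I^A I^A give offspring ABO genotypes I^A I^A, I^A I^B, i.e. phenotypes A, AB.
Rh cross -/- × -/- → phenotypes Rh-.
Combining independently: A-, AB-.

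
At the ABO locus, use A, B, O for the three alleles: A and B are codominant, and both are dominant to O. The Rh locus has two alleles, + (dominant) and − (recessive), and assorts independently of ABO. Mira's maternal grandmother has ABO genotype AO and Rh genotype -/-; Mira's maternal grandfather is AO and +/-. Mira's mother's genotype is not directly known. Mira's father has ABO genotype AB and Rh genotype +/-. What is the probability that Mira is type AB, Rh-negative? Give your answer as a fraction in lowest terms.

3/32

Mira's mother's ABO genotype from AO × AO: 1/4 AA, 1/2 AO, 1/4 OO.
Crossing each possibility with the father AB and summing P(type AB): 1/4·1/2 + 1/2·1/4 + 1/4·0 = 1/4.
Similarly for Rh via the mother's Rh distribution: P(Rh-) = 3/8.
Independent loci: 1/4 × 3/8 = 3/32.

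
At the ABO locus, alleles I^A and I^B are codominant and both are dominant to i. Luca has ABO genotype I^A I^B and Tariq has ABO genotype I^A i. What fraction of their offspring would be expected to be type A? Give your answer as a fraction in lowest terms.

1/2

ABO cross I^A I^B × I^A i → offspring phenotypes: 1/2 A, 1/4 B, 1/4 AB.
So P(type A) = 1/2.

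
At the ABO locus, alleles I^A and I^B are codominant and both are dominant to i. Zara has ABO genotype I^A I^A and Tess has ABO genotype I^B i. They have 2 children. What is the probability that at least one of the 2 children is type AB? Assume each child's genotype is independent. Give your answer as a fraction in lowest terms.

3/4

ABO cross I^A I^A × I^B i → 1/2 A, 1/2 AB.
So P(type AB) = 1/2 per child.
P(none) = (1/2)^2 = 1/4; P(at least one) = 1 − 1/4 = 3/4.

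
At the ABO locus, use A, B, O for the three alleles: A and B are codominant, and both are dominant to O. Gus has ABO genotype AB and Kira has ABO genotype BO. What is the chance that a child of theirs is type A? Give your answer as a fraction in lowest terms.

ABO cross AB × BO → offspring phenotypes: 1/4 A, 1/2 B, 1/4 AB.
So P(type A) = 1/4.

1/4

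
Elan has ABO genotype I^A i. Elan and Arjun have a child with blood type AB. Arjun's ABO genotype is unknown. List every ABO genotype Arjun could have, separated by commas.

I^A I^B, I^B I^B, I^B i

For each candidate genotype of Arjun, check whether crossing it with I^A i can produce every observed child phenotype.
  I^A I^A → possible child types {A} ✗
  I^A I^B → possible child types {A, B, AB} ✓
  I^A i → possible child types {O, A} ✗
  I^B I^B → possible child types {B, AB} ✓
  I^B i → possible child types {O, A, B, AB} ✓
  i i → possible child types {O, A} ✗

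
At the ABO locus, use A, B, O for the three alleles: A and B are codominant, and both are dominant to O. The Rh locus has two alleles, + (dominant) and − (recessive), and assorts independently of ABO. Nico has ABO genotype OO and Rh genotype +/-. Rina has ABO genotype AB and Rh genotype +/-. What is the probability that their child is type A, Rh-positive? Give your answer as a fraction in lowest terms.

ABO cross OO × AB → offspring phenotypes: 1/2 A, 1/2 B.
Rh cross +/- × +/- → 3/4 Rh+, 1/4 Rh-.
Independent loci: P(type A, Rh-positive) = 1/2 × 3/4 = 3/8.

3/8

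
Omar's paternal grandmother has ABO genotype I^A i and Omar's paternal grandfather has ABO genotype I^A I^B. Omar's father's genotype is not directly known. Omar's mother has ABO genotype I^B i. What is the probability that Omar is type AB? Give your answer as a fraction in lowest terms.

Omar's father's ABO genotype from I^A i × I^A I^B: 1/4 I^A I^A, 1/4 I^A I^B, 1/4 I^A i, 1/4 I^B i.
Crossing each possibility with the mother I^B i and summing P(type AB): 1/4·1/2 + 1/4·1/4 + 1/4·1/4 + 1/4·0 = 1/4.

1/4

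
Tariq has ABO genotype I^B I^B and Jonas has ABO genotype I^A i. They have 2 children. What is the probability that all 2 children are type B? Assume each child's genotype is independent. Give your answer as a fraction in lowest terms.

1/4

ABO cross I^B I^B × I^A i → 1/2 B, 1/2 AB.
So P(type B) = 1/2 per child.
All 2 independent: (1/2)^2 = 1/4.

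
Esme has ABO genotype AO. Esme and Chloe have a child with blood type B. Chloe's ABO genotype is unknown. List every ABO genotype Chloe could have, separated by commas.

AB, BB, BO

For each candidate genotype of Chloe, check whether crossing it with AO can produce every observed child phenotype.
  AA → possible child types {A} ✗
  AB → possible child types {A, B, AB} ✓
  AO → possible child types {O, A} ✗
  BB → possible child types {B, AB} ✓
  BO → possible child types {O, A, B, AB} ✓
  OO → possible child types {O, A} ✗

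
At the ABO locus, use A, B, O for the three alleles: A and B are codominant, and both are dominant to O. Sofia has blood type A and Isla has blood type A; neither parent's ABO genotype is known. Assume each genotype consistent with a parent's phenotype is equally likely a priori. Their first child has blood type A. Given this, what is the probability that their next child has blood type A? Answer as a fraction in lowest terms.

Possible genotypes: Sofia ∈ {AA, AO}; Isla ∈ {AA, AO}.
Weight each parental genotype pair by prior × P(type-A child):
  AA × AA: posterior weight 4/15; P(next child type A) = 1.
  AA × AO: posterior weight 4/15; P(next child type A) = 1.
  AO × AA: posterior weight 4/15; P(next child type A) = 1.
  AO × AO: posterior weight 1/5; P(next child type A) = 3/4.
Weighted sum = 19/20.

19/20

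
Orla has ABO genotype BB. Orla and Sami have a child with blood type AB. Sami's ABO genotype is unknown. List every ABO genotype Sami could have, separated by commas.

For each candidate genotype of Sami, check whether crossing it with BB can produce every observed child phenotype.
  AA → possible child types {AB} ✓
  AB → possible child types {B, AB} ✓
  AO → possible child types {B, AB} ✓
  BB → possible child types {B} ✗
  BO → possible child types {B} ✗
  OO → possible child types {B} ✗

AA, AB, AO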